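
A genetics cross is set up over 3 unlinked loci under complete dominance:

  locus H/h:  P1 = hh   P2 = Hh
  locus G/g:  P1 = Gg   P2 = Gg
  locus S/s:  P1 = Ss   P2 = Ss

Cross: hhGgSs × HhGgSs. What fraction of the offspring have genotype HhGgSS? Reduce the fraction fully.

hhGgSs gametes: hGS×2, hGs×2, hgS×2, hgs×2
HhGgSs gametes: HGS×1, HGs×1, HgS×1, Hgs×1, hGS×1, hGs×1, hgS×1, hgs×1
hhGgSs×HhGgSs grid (8·8=64): HhGGSS=2 HhGGSs=4 HhGGss=2 HhGgSS=4 HhGgSs=8 HhGgss=4 HhggSS=2 HhggSs=4 Hhggss=2 hhGGSS=2 hhGGSs=4 hhGGss=2 hhGgSS=4 hhGgSs=8 hhGgss=4 hhggSS=2 hhggSs=4 hhggss=2
HhGgSS hits 4/64; gcd=4; 4÷4/64÷4 = 1/16

P(HhGgSS) = 1/16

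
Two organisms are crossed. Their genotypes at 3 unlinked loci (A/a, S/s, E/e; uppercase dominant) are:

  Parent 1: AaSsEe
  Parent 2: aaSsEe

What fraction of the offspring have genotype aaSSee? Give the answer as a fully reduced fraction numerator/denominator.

P(aaSSee) = 1/32

AaSsEe gametes: ASE×1, ASe×1, AsE×1, Ase×1, aSE×1, aSe×1, asE×1, ase×1
aaSsEe gametes: aSE×2, aSe×2, asE×2, ase×2
AaSsEe×aaSsEe grid (8·8=64): AaSSEE=2 AaSSEe=4 AaSSee=2 AaSsEE=4 AaSsEe=8 AaSsee=4 AassEE=2 AassEe=4 Aassee=2 aaSSEE=2 aaSSEe=4 aaSSee=2 aaSsEE=4 aaSsEe=8 aaSsee=4 aassEE=2 aassEe=4 aassee=2
aaSSee hits 2/64; gcd=2; 2÷2/64÷2 = 1/32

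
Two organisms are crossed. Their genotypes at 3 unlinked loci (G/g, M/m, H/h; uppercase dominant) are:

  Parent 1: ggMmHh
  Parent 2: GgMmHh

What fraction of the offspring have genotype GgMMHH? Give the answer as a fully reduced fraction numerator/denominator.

P(GgMMHH) = 1/32

ggMmHh gametes: gMH×2, gMh×2, gmH×2, gmh×2
GgMmHh gametes: GMH×1, GMh×1, GmH×1, Gmh×1, gMH×1, gMh×1, gmH×1, gmh×1
ggMmHh×GgMmHh grid (8·8=64): GgMMHH=2 GgMMHh=4 GgMMhh=2 GgMmHH=4 GgMmHh=8 GgMmhh=4 GgmmHH=2 GgmmHh=4 Ggmmhh=2 ggMMHH=2 ggMMHh=4 ggMMhh=2 ggMmHH=4 ggMmHh=8 ggMmhh=4 ggmmHH=2 ggmmHh=4 ggmmhh=2
GgMMHH hits 2/64; gcd=2; 2÷2/64÷2 = 1/32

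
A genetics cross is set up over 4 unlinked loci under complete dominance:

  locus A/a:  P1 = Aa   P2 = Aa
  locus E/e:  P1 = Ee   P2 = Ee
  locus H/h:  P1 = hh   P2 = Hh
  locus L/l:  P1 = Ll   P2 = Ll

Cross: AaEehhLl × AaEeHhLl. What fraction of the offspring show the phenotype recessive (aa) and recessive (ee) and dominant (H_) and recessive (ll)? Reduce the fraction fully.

AaEehhLl gametes: AEhL×2, AEhl×2, AehL×2, Aehl×2, aEhL×2, aEhl×2, aehL×2, aehl×2
AaEeHhLl gametes: AEHL×1, AEHl×1, AEhL×1, AEhl×1, AeHL×1, AeHl×1, AehL×1, Aehl×1, aEHL×1, aEHl×1, aEhL×1, aEhl×1, aeHL×1, aeHl×1, aehL×1, aehl×1
AaEehhLl×AaEeHhLl grid (16·16=256): AAEEHhLL=2 AAEEHhLl=4 AAEEHhll=2 AAEEhhLL=2 AAEEhhLl=4 AAEEhhll=2 AAEeHhLL=4 AAEeHhLl=8 AAEeHhll=4 AAEehhLL=4 AAEehhLl=8 AAEehhll=4 AAeeHhLL=2 AAeeHhLl=4 AAeeHhll=2 AAeehhLL=2 AAeehhLl=4 AAeehhll=2 AaEEHhLL=4 AaEEHhLl=8 AaEEHhll=4 AaEEhhLL=4 AaEEhhLl=8 AaEEhhll=4 AaEeHhLL=8 AaEeHhLl=16 AaEeHhll=8 AaEehhLL=8 AaEehhLl=16 AaEehhll=8 AaeeHhLL=4 AaeeHhLl=8 AaeeHhll=4 AaeehhLL=4 AaeehhLl=8 Aaeehhll=4 aaEEHhLL=2 aaEEHhLl=4 aaEEHhll=2 aaEEhhLL=2 aaEEhhLl=4 aaEEhhll=2 aaEeHhLL=4 aaEeHhLl=8 aaEeHhll=4 aaEehhLL=4 aaEehhLl=8 aaEehhll=4 aaeeHhLL=2 aaeeHhLl=4 aaeeHhll=2 aaeehhLL=2 aaeehhLl=4 aaeehhll=2
aa ee H_ ll hits 2/256; gcd=2; 2÷2/256÷2 = 1/128

P(aa ee H_ ll) = 1/128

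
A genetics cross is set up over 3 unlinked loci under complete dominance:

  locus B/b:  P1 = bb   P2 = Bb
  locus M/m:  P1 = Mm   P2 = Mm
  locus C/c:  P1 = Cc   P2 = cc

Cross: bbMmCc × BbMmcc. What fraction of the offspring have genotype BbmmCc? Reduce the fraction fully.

P(BbmmCc) = 1/16

bbMmCc gametes: bMC×2, bMc×2, bmC×2, bmc×2
BbMmcc gametes: BMc×2, Bmc×2, bMc×2, bmc×2
bbMmCc×BbMmcc grid (8·8=64): BbMMCc=4 BbMMcc=4 BbMmCc=8 BbMmcc=8 BbmmCc=4 Bbmmcc=4 bbMMCc=4 bbMMcc=4 bbMmCc=8 bbMmcc=8 bbmmCc=4 bbmmcc=4
BbmmCc hits 4/64; gcd=4; 4÷4/64÷4 = 1/16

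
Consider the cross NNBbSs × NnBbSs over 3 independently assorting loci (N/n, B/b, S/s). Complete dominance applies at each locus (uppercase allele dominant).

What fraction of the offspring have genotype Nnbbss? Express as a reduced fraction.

P(Nnbbss) = 1/32

NNBbSs gametes: NBS×2, NBs×2, NbS×2, Nbs×2
NnBbSs gametes: NBS×1, NBs×1, NbS×1, Nbs×1, nBS×1, nBs×1, nbS×1, nbs×1
NNBbSs×NnBbSs grid (8·8=64): NNBBSS=2 NNBBSs=4 NNBBss=2 NNBbSS=4 NNBbSs=8 NNBbss=4 NNbbSS=2 NNbbSs=4 NNbbss=2 NnBBSS=2 NnBBSs=4 NnBBss=2 NnBbSS=4 NnBbSs=8 NnBbss=4 NnbbSS=2 NnbbSs=4 Nnbbss=2
Nnbbss hits 2/64; gcd=2; 2÷2/64÷2 = 1/32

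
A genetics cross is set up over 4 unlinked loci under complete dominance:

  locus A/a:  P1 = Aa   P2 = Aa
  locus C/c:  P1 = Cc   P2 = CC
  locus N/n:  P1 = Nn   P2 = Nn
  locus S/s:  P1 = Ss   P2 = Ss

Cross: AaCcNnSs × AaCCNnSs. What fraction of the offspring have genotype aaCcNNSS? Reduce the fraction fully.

P(aaCcNNSS) = 1/128

AaCcNnSs gametes: ACNS×1, ACNs×1, ACnS×1, ACns×1, AcNS×1, AcNs×1, AcnS×1, Acns×1, aCNS×1, aCNs×1, aCnS×1, aCns×1, acNS×1, acNs×1, acnS×1, acns×1
AaCCNnSs gametes: ACNS×2, ACNs×2, ACnS×2, ACns×2, aCNS×2, aCNs×2, aCnS×2, aCns×2
AaCcNnSs×AaCCNnSs grid (16·16=256): AACCNNSS=2 AACCNNSs=4 AACCNNss=2 AACCNnSS=4 AACCNnSs=8 AACCNnss=4 AACCnnSS=2 AACCnnSs=4 AACCnnss=2 AACcNNSS=2 AACcNNSs=4 AACcNNss=2 AACcNnSS=4 AACcNnSs=8 AACcNnss=4 AACcnnSS=2 AACcnnSs=4 AACcnnss=2 AaCCNNSS=4 AaCCNNSs=8 AaCCNNss=4 AaCCNnSS=8 AaCCNnSs=16 AaCCNnss=8 AaCCnnSS=4 AaCCnnSs=8 AaCCnnss=4 AaCcNNSS=4 AaCcNNSs=8 AaCcNNss=4 AaCcNnSS=8 AaCcNnSs=16 AaCcNnss=8 AaCcnnSS=4 AaCcnnSs=8 AaCcnnss=4 aaCCNNSS=2 aaCCNNSs=4 aaCCNNss=2 aaCCNnSS=4 aaCCNnSs=8 aaCCNnss=4 aaCCnnSS=2 aaCCnnSs=4 aaCCnnss=2 aaCcNNSS=2 aaCcNNSs=4 aaCcNNss=2 aaCcNnSS=4 aaCcNnSs=8 aaCcNnss=4 aaCcnnSS=2 aaCcnnSs=4 aaCcnnss=2
aaCcNNSS hits 2/256; gcd=2; 2÷2/256÷2 = 1/128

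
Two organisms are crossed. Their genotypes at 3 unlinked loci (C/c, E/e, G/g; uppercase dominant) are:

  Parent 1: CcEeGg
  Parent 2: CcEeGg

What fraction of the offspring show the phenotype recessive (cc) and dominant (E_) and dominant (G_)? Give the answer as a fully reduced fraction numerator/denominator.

CcEeGg gametes: CEG×1, CEg×1, CeG×1, Ceg×1, cEG×1, cEg×1, ceG×1, ceg×1
CcEeGg gametes: CEG×1, CEg×1, CeG×1, Ceg×1, cEG×1, cEg×1, ceG×1, ceg×1
CcEeGg×CcEeGg grid (8·8=64): CCEEGG=1 CCEEGg=2 CCEEgg=1 CCEeGG=2 CCEeGg=4 CCEegg=2 CCeeGG=1 CCeeGg=2 CCeegg=1 CcEEGG=2 CcEEGg=4 CcEEgg=2 CcEeGG=4 CcEeGg=8 CcEegg=4 CceeGG=2 CceeGg=4 Cceegg=2 ccEEGG=1 ccEEGg=2 ccEEgg=1 ccEeGG=2 ccEeGg=4 ccEegg=2 cceeGG=1 cceeGg=2 cceegg=1
cc E_ G_ hits 9/64; gcd=1; 9÷1/64÷1 = 9/64

P(cc E_ G_) = 9/64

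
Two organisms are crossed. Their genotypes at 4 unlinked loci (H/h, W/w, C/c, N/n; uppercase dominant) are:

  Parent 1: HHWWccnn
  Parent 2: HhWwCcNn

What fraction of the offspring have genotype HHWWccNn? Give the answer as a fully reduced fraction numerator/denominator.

HHWWccnn gametes: HWcn×16
HhWwCcNn gametes: HWCN×1, HWCn×1, HWcN×1, HWcn×1, HwCN×1, HwCn×1, HwcN×1, Hwcn×1, hWCN×1, hWCn×1, hWcN×1, hWcn×1, hwCN×1, hwCn×1, hwcN×1, hwcn×1
HHWWccnn×HhWwCcNn grid (16·16=256): HHWWCcNn=16 HHWWCcnn=16 HHWWccNn=16 HHWWccnn=16 HHWwCcNn=16 HHWwCcnn=16 HHWwccNn=16 HHWwccnn=16 HhWWCcNn=16 HhWWCcnn=16 HhWWccNn=16 HhWWccnn=16 HhWwCcNn=16 HhWwCcnn=16 HhWwccNn=16 HhWwccnn=16
HHWWccNn hits 16/256; gcd=16; 16÷16/256÷16 = 1/16

P(HHWWccNn) = 1/16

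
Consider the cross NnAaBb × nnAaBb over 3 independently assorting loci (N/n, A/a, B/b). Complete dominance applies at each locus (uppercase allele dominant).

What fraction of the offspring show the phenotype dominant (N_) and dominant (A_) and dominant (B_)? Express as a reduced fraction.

P(N_ A_ B_) = 9/32

NnAaBb gametes: NAB×1, NAb×1, NaB×1, Nab×1, nAB×1, nAb×1, naB×1, nab×1
nnAaBb gametes: nAB×2, nAb×2, naB×2, nab×2
NnAaBb×nnAaBb grid (8·8=64): NnAABB=2 NnAABb=4 NnAAbb=2 NnAaBB=4 NnAaBb=8 NnAabb=4 NnaaBB=2 NnaaBb=4 Nnaabb=2 nnAABB=2 nnAABb=4 nnAAbb=2 nnAaBB=4 nnAaBb=8 nnAabb=4 nnaaBB=2 nnaaBb=4 nnaabb=2
N_ A_ B_ hits 18/64; gcd=2; 18÷2/64÷2 = 9/32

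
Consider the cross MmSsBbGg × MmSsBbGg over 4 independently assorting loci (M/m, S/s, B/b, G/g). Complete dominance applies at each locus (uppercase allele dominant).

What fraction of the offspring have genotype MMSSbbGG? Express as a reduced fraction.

MmSsBbGg gametes: MSBG×1, MSBg×1, MSbG×1, MSbg×1, MsBG×1, MsBg×1, MsbG×1, Msbg×1, mSBG×1, mSBg×1, mSbG×1, mSbg×1, msBG×1, msBg×1, msbG×1, msbg×1
MmSsBbGg gametes: MSBG×1, MSBg×1, MSbG×1, MSbg×1, MsBG×1, MsBg×1, MsbG×1, Msbg×1, mSBG×1, mSBg×1, mSbG×1, mSbg×1, msBG×1, msBg×1, msbG×1, msbg×1
MmSsBbGg×MmSsBbGg grid (16·16=256): MMSSBBGG=1 MMSSBBGg=2 MMSSBBgg=1 MMSSBbGG=2 MMSSBbGg=4 MMSSBbgg=2 MMSSbbGG=1 MMSSbbGg=2 MMSSbbgg=1 MMSsBBGG=2 MMSsBBGg=4 MMSsBBgg=2 MMSsBbGG=4 MMSsBbGg=8 MMSsBbgg=4 MMSsbbGG=2 MMSsbbGg=4 MMSsbbgg=2 MMssBBGG=1 MMssBBGg=2 MMssBBgg=1 MMssBbGG=2 MMssBbGg=4 MMssBbgg=2 MMssbbGG=1 MMssbbGg=2 MMssbbgg=1 MmSSBBGG=2 MmSSBBGg=4 MmSSBBgg=2 MmSSBbGG=4 MmSSBbGg=8 MmSSBbgg=4 MmSSbbGG=2 MmSSbbGg=4 MmSSbbgg=2 MmSsBBGG=4 MmSsBBGg=8 MmSsBBgg=4 MmSsBbGG=8 MmSsBbGg=16 MmSsBbgg=8 MmSsbbGG=4 MmSsbbGg=8 MmSsbbgg=4 MmssBBGG=2 MmssBBGg=4 MmssBBgg=2 MmssBbGG=4 MmssBbGg=8 MmssBbgg=4 MmssbbGG=2 MmssbbGg=4 Mmssbbgg=2 mmSSBBGG=1 mmSSBBGg=2 mmSSBBgg=1 mmSSBbGG=2 mmSSBbGg=4 mmSSBbgg=2 mmSSbbGG=1 mmSSbbGg=2 mmSSbbgg=1 mmSsBBGG=2 mmSsBBGg=4 mmSsBBgg=2 mmSsBbGG=4 mmSsBbGg=8 mmSsBbgg=4 mmSsbbGG=2 mmSsbbGg=4 mmSsbbgg=2 mmssBBGG=1 mmssBBGg=2 mmssBBgg=1 mmssBbGG=2 mmssBbGg=4 mmssBbgg=2 mmssbbGG=1 mmssbbGg=2 mmssbbgg=1
MMSSbbGG hits 1/256; gcd=1; 1÷1/256÷1 = 1/256

P(MMSSbbGG) = 1/256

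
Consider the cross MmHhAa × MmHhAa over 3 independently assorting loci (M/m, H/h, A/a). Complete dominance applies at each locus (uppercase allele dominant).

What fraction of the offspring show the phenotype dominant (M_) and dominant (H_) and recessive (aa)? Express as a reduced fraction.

MmHhAa gametes: MHA×1, MHa×1, MhA×1, Mha×1, mHA×1, mHa×1, mhA×1, mha×1
MmHhAa gametes: MHA×1, MHa×1, MhA×1, Mha×1, mHA×1, mHa×1, mhA×1, mha×1
MmHhAa×MmHhAa grid (8·8=64): MMHHAA=1 MMHHAa=2 MMHHaa=1 MMHhAA=2 MMHhAa=4 MMHhaa=2 MMhhAA=1 MMhhAa=2 MMhhaa=1 MmHHAA=2 MmHHAa=4 MmHHaa=2 MmHhAA=4 MmHhAa=8 MmHhaa=4 MmhhAA=2 MmhhAa=4 Mmhhaa=2 mmHHAA=1 mmHHAa=2 mmHHaa=1 mmHhAA=2 mmHhAa=4 mmHhaa=2 mmhhAA=1 mmhhAa=2 mmhhaa=1
M_ H_ aa hits 9/64; gcd=1; 9÷1/64÷1 = 9/64

P(M_ H_ aa) = 9/64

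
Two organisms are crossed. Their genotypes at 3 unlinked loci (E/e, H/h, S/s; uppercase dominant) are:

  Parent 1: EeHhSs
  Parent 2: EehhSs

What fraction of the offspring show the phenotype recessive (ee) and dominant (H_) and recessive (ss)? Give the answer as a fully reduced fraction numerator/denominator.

P(ee H_ ss) = 1/32

EeHhSs gametes: EHS×1, EHs×1, EhS×1, Ehs×1, eHS×1, eHs×1, ehS×1, ehs×1
EehhSs gametes: EhS×2, Ehs×2, ehS×2, ehs×2
EeHhSs×EehhSs grid (8·8=64): EEHhSS=2 EEHhSs=4 EEHhss=2 EEhhSS=2 EEhhSs=4 EEhhss=2 EeHhSS=4 EeHhSs=8 EeHhss=4 EehhSS=4 EehhSs=8 Eehhss=4 eeHhSS=2 eeHhSs=4 eeHhss=2 eehhSS=2 eehhSs=4 eehhss=2
ee H_ ss hits 2/64; gcd=2; 2÷2/64÷2 = 1/32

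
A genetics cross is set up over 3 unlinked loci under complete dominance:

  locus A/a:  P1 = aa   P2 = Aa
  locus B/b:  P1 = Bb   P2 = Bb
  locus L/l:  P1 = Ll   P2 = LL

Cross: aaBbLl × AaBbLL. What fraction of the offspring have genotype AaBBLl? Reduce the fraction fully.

P(AaBBLl) = 1/16

aaBbLl gametes: aBL×2, aBl×2, abL×2, abl×2
AaBbLL gametes: ABL×2, AbL×2, aBL×2, abL×2
aaBbLl×AaBbLL grid (8·8=64): AaBBLL=4 AaBBLl=4 AaBbLL=8 AaBbLl=8 AabbLL=4 AabbLl=4 aaBBLL=4 aaBBLl=4 aaBbLL=8 aaBbLl=8 aabbLL=4 aabbLl=4
AaBBLl hits 4/64; gcd=4; 4÷4/64÷4 = 1/16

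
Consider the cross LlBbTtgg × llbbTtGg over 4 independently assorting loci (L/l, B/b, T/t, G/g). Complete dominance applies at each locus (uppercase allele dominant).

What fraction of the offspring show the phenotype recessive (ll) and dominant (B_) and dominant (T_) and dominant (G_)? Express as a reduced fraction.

LlBbTtgg gametes: LBTg×2, LBtg×2, LbTg×2, Lbtg×2, lBTg×2, lBtg×2, lbTg×2, lbtg×2
llbbTtGg gametes: lbTG×4, lbTg×4, lbtG×4, lbtg×4
LlBbTtgg×llbbTtGg grid (16·16=256): LlBbTTGg=8 LlBbTTgg=8 LlBbTtGg=16 LlBbTtgg=16 LlBbttGg=8 LlBbttgg=8 LlbbTTGg=8 LlbbTTgg=8 LlbbTtGg=16 LlbbTtgg=16 LlbbttGg=8 Llbbttgg=8 llBbTTGg=8 llBbTTgg=8 llBbTtGg=16 llBbTtgg=16 llBbttGg=8 llBbttgg=8 llbbTTGg=8 llbbTTgg=8 llbbTtGg=16 llbbTtgg=16 llbbttGg=8 llbbttgg=8
ll B_ T_ G_ hits 24/256; gcd=8; 24÷8/256÷8 = 3/32

P(ll B_ T_ G_) = 3/32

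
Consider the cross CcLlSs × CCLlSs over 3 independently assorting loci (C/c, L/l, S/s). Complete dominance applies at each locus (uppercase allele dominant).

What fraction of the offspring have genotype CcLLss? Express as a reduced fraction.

P(CcLLss) = 1/32

CcLlSs gametes: CLS×1, CLs×1, ClS×1, Cls×1, cLS×1, cLs×1, clS×1, cls×1
CCLlSs gametes: CLS×2, CLs×2, ClS×2, Cls×2
CcLlSs×CCLlSs grid (8·8=64): CCLLSS=2 CCLLSs=4 CCLLss=2 CCLlSS=4 CCLlSs=8 CCLlss=4 CCllSS=2 CCllSs=4 CCllss=2 CcLLSS=2 CcLLSs=4 CcLLss=2 CcLlSS=4 CcLlSs=8 CcLlss=4 CcllSS=2 CcllSs=4 Ccllss=2
CcLLss hits 2/64; gcd=2; 2÷2/64÷2 = 1/32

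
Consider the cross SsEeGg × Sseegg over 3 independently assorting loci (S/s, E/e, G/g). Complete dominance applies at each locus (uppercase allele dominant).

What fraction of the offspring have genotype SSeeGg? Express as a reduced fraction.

P(SSeeGg) = 1/16

SsEeGg gametes: SEG×1, SEg×1, SeG×1, Seg×1, sEG×1, sEg×1, seG×1, seg×1
Sseegg gametes: Seg×4, seg×4
SsEeGg×Sseegg grid (8·8=64): SSEeGg=4 SSEegg=4 SSeeGg=4 SSeegg=4 SsEeGg=8 SsEegg=8 SseeGg=8 Sseegg=8 ssEeGg=4 ssEegg=4 sseeGg=4 sseegg=4
SSeeGg hits 4/64; gcd=4; 4÷4/64÷4 = 1/16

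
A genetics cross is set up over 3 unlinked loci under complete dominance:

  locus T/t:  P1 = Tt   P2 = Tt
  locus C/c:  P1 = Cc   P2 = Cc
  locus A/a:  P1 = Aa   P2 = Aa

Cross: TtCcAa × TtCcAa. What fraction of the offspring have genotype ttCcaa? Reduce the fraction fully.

TtCcAa gametes: TCA×1, TCa×1, TcA×1, Tca×1, tCA×1, tCa×1, tcA×1, tca×1
TtCcAa gametes: TCA×1, TCa×1, TcA×1, Tca×1, tCA×1, tCa×1, tcA×1, tca×1
TtCcAa×TtCcAa grid (8·8=64): TTCCAA=1 TTCCAa=2 TTCCaa=1 TTCcAA=2 TTCcAa=4 TTCcaa=2 TTccAA=1 TTccAa=2 TTccaa=1 TtCCAA=2 TtCCAa=4 TtCCaa=2 TtCcAA=4 TtCcAa=8 TtCcaa=4 TtccAA=2 TtccAa=4 Ttccaa=2 ttCCAA=1 ttCCAa=2 ttCCaa=1 ttCcAA=2 ttCcAa=4 ttCcaa=2 ttccAA=1 ttccAa=2 ttccaa=1
ttCcaa hits 2/64; gcd=2; 2÷2/64÷2 = 1/32

P(ttCcaa) = 1/32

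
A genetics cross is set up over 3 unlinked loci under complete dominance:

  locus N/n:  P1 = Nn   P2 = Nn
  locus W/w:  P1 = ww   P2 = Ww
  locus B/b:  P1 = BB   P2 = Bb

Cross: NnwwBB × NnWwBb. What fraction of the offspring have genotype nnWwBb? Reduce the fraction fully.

NnwwBB gametes: NwB×4, nwB×4
NnWwBb gametes: NWB×1, NWb×1, NwB×1, Nwb×1, nWB×1, nWb×1, nwB×1, nwb×1
NnwwBB×NnWwBb grid (8·8=64): NNWwBB=4 NNWwBb=4 NNwwBB=4 NNwwBb=4 NnWwBB=8 NnWwBb=8 NnwwBB=8 NnwwBb=8 nnWwBB=4 nnWwBb=4 nnwwBB=4 nnwwBb=4
nnWwBb hits 4/64; gcd=4; 4÷4/64÷4 = 1/16

P(nnWwBb) = 1/16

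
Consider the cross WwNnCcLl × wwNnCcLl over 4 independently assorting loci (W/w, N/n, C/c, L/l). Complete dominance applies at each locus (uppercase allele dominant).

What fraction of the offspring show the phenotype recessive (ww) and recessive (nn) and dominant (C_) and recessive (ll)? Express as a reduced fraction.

P(ww nn C_ ll) = 3/128

WwNnCcLl gametes: WNCL×1, WNCl×1, WNcL×1, WNcl×1, WnCL×1, WnCl×1, WncL×1, Wncl×1, wNCL×1, wNCl×1, wNcL×1, wNcl×1, wnCL×1, wnCl×1, wncL×1, wncl×1
wwNnCcLl gametes: wNCL×2, wNCl×2, wNcL×2, wNcl×2, wnCL×2, wnCl×2, wncL×2, wncl×2
WwNnCcLl×wwNnCcLl grid (16·16=256): WwNNCCLL=2 WwNNCCLl=4 WwNNCCll=2 WwNNCcLL=4 WwNNCcLl=8 WwNNCcll=4 WwNNccLL=2 WwNNccLl=4 WwNNccll=2 WwNnCCLL=4 WwNnCCLl=8 WwNnCCll=4 WwNnCcLL=8 WwNnCcLl=16 WwNnCcll=8 WwNnccLL=4 WwNnccLl=8 WwNnccll=4 WwnnCCLL=2 WwnnCCLl=4 WwnnCCll=2 WwnnCcLL=4 WwnnCcLl=8 WwnnCcll=4 WwnnccLL=2 WwnnccLl=4 Wwnnccll=2 wwNNCCLL=2 wwNNCCLl=4 wwNNCCll=2 wwNNCcLL=4 wwNNCcLl=8 wwNNCcll=4 wwNNccLL=2 wwNNccLl=4 wwNNccll=2 wwNnCCLL=4 wwNnCCLl=8 wwNnCCll=4 wwNnCcLL=8 wwNnCcLl=16 wwNnCcll=8 wwNnccLL=4 wwNnccLl=8 wwNnccll=4 wwnnCCLL=2 wwnnCCLl=4 wwnnCCll=2 wwnnCcLL=4 wwnnCcLl=8 wwnnCcll=4 wwnnccLL=2 wwnnccLl=4 wwnnccll=2
ww nn C_ ll hits 6/256; gcd=2; 6÷2/256÷2 = 3/128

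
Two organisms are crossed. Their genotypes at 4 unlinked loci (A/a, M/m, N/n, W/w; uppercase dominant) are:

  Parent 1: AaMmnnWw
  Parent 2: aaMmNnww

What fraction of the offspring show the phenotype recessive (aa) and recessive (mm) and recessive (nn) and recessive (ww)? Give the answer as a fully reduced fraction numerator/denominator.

AaMmnnWw gametes: AMnW×2, AMnw×2, AmnW×2, Amnw×2, aMnW×2, aMnw×2, amnW×2, amnw×2
aaMmNnww gametes: aMNw×4, aMnw×4, amNw×4, amnw×4
AaMmnnWw×aaMmNnww grid (16·16=256): AaMMNnWw=8 AaMMNnww=8 AaMMnnWw=8 AaMMnnww=8 AaMmNnWw=16 AaMmNnww=16 AaMmnnWw=16 AaMmnnww=16 AammNnWw=8 AammNnww=8 AammnnWw=8 Aammnnww=8 aaMMNnWw=8 aaMMNnww=8 aaMMnnWw=8 aaMMnnww=8 aaMmNnWw=16 aaMmNnww=16 aaMmnnWw=16 aaMmnnww=16 aammNnWw=8 aammNnww=8 aammnnWw=8 aammnnww=8
aa mm nn ww hits 8/256; gcd=8; 8÷8/256÷8 = 1/32

P(aa mm nn ww) = 1/32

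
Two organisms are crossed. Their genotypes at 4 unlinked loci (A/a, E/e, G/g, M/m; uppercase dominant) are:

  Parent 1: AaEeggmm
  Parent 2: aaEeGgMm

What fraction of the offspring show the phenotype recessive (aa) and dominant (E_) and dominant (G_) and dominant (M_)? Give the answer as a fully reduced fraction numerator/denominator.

P(aa E_ G_ M_) = 3/32

AaEeggmm gametes: AEgm×4, Aegm×4, aEgm×4, aegm×4
aaEeGgMm gametes: aEGM×2, aEGm×2, aEgM×2, aEgm×2, aeGM×2, aeGm×2, aegM×2, aegm×2
AaEeggmm×aaEeGgMm grid (16·16=256): AaEEGgMm=8 AaEEGgmm=8 AaEEggMm=8 AaEEggmm=8 AaEeGgMm=16 AaEeGgmm=16 AaEeggMm=16 AaEeggmm=16 AaeeGgMm=8 AaeeGgmm=8 AaeeggMm=8 Aaeeggmm=8 aaEEGgMm=8 aaEEGgmm=8 aaEEggMm=8 aaEEggmm=8 aaEeGgMm=16 aaEeGgmm=16 aaEeggMm=16 aaEeggmm=16 aaeeGgMm=8 aaeeGgmm=8 aaeeggMm=8 aaeeggmm=8
aa E_ G_ M_ hits 24/256; gcd=8; 24÷8/256÷8 = 3/32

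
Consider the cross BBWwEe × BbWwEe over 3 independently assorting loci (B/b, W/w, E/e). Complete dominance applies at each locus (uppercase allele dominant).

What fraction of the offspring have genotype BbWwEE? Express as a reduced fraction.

P(BbWwEE) = 1/16

BBWwEe gametes: BWE×2, BWe×2, BwE×2, Bwe×2
BbWwEe gametes: BWE×1, BWe×1, BwE×1, Bwe×1, bWE×1, bWe×1, bwE×1, bwe×1
BBWwEe×BbWwEe grid (8·8=64): BBWWEE=2 BBWWEe=4 BBWWee=2 BBWwEE=4 BBWwEe=8 BBWwee=4 BBwwEE=2 BBwwEe=4 BBwwee=2 BbWWEE=2 BbWWEe=4 BbWWee=2 BbWwEE=4 BbWwEe=8 BbWwee=4 BbwwEE=2 BbwwEe=4 Bbwwee=2
BbWwEE hits 4/64; gcd=4; 4÷4/64÷4 = 1/16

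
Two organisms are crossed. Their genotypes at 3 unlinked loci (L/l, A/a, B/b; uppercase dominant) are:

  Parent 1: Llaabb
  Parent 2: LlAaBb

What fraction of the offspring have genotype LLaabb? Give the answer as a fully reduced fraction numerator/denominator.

P(LLaabb) = 1/16

Llaabb gametes: Lab×4, lab×4
LlAaBb gametes: LAB×1, LAb×1, LaB×1, Lab×1, lAB×1, lAb×1, laB×1, lab×1
Llaabb×LlAaBb grid (8·8=64): LLAaBb=4 LLAabb=4 LLaaBb=4 LLaabb=4 LlAaBb=8 LlAabb=8 LlaaBb=8 Llaabb=8 llAaBb=4 llAabb=4 llaaBb=4 llaabb=4
LLaabb hits 4/64; gcd=4; 4÷4/64÷4 = 1/16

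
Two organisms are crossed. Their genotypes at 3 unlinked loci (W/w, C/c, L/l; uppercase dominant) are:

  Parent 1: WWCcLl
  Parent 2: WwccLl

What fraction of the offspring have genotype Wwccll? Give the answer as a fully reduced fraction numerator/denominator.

P(Wwccll) = 1/16

WWCcLl gametes: WCL×2, WCl×2, WcL×2, Wcl×2
WwccLl gametes: WcL×2, Wcl×2, wcL×2, wcl×2
WWCcLl×WwccLl grid (8·8=64): WWCcLL=4 WWCcLl=8 WWCcll=4 WWccLL=4 WWccLl=8 WWccll=4 WwCcLL=4 WwCcLl=8 WwCcll=4 WwccLL=4 WwccLl=8 Wwccll=4
Wwccll hits 4/64; gcd=4; 4÷4/64÷4 = 1/16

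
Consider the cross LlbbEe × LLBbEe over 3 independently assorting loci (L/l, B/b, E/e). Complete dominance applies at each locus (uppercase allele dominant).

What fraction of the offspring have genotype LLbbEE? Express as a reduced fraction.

LlbbEe gametes: LbE×2, Lbe×2, lbE×2, lbe×2
LLBbEe gametes: LBE×2, LBe×2, LbE×2, Lbe×2
LlbbEe×LLBbEe grid (8·8=64): LLBbEE=4 LLBbEe=8 LLBbee=4 LLbbEE=4 LLbbEe=8 LLbbee=4 LlBbEE=4 LlBbEe=8 LlBbee=4 LlbbEE=4 LlbbEe=8 Llbbee=4
LLbbEE hits 4/64; gcd=4; 4÷4/64÷4 = 1/16

P(LLbbEE) = 1/16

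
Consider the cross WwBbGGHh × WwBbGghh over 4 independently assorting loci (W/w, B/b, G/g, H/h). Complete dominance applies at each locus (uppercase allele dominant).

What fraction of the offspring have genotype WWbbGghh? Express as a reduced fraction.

WwBbGGHh gametes: WBGH×2, WBGh×2, WbGH×2, WbGh×2, wBGH×2, wBGh×2, wbGH×2, wbGh×2
WwBbGghh gametes: WBGh×2, WBgh×2, WbGh×2, Wbgh×2, wBGh×2, wBgh×2, wbGh×2, wbgh×2
WwBbGGHh×WwBbGghh grid (16·16=256): WWBBGGHh=4 WWBBGGhh=4 WWBBGgHh=4 WWBBGghh=4 WWBbGGHh=8 WWBbGGhh=8 WWBbGgHh=8 WWBbGghh=8 WWbbGGHh=4 WWbbGGhh=4 WWbbGgHh=4 WWbbGghh=4 WwBBGGHh=8 WwBBGGhh=8 WwBBGgHh=8 WwBBGghh=8 WwBbGGHh=16 WwBbGGhh=16 WwBbGgHh=16 WwBbGghh=16 WwbbGGHh=8 WwbbGGhh=8 WwbbGgHh=8 WwbbGghh=8 wwBBGGHh=4 wwBBGGhh=4 wwBBGgHh=4 wwBBGghh=4 wwBbGGHh=8 wwBbGGhh=8 wwBbGgHh=8 wwBbGghh=8 wwbbGGHh=4 wwbbGGhh=4 wwbbGgHh=4 wwbbGghh=4
WWbbGghh hits 4/256; gcd=4; 4÷4/256÷4 = 1/64

P(WWbbGghh) = 1/64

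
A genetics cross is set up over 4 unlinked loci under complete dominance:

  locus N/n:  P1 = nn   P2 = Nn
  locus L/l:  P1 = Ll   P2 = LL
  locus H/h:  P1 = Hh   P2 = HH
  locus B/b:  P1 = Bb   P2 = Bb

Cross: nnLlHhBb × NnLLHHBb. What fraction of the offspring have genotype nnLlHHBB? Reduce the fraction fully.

nnLlHhBb gametes: nLHB×2, nLHb×2, nLhB×2, nLhb×2, nlHB×2, nlHb×2, nlhB×2, nlhb×2
NnLLHHBb gametes: NLHB×4, NLHb×4, nLHB×4, nLHb×4
nnLlHhBb×NnLLHHBb grid (16·16=256): NnLLHHBB=8 NnLLHHBb=16 NnLLHHbb=8 NnLLHhBB=8 NnLLHhBb=16 NnLLHhbb=8 NnLlHHBB=8 NnLlHHBb=16 NnLlHHbb=8 NnLlHhBB=8 NnLlHhBb=16 NnLlHhbb=8 nnLLHHBB=8 nnLLHHBb=16 nnLLHHbb=8 nnLLHhBB=8 nnLLHhBb=16 nnLLHhbb=8 nnLlHHBB=8 nnLlHHBb=16 nnLlHHbb=8 nnLlHhBB=8 nnLlHhBb=16 nnLlHhbb=8
nnLlHHBB hits 8/256; gcd=8; 8÷8/256÷8 = 1/32

P(nnLlHHBB) = 1/32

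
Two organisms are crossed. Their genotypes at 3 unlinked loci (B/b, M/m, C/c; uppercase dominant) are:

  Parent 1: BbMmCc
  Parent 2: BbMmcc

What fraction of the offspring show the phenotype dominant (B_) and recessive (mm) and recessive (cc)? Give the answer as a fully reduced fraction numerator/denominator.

P(B_ mm cc) = 3/32

BbMmCc gametes: BMC×1, BMc×1, BmC×1, Bmc×1, bMC×1, bMc×1, bmC×1, bmc×1
BbMmcc gametes: BMc×2, Bmc×2, bMc×2, bmc×2
BbMmCc×BbMmcc grid (8·8=64): BBMMCc=2 BBMMcc=2 BBMmCc=4 BBMmcc=4 BBmmCc=2 BBmmcc=2 BbMMCc=4 BbMMcc=4 BbMmCc=8 BbMmcc=8 BbmmCc=4 Bbmmcc=4 bbMMCc=2 bbMMcc=2 bbMmCc=4 bbMmcc=4 bbmmCc=2 bbmmcc=2
B_ mm cc hits 6/64; gcd=2; 6÷2/64÷2 = 3/32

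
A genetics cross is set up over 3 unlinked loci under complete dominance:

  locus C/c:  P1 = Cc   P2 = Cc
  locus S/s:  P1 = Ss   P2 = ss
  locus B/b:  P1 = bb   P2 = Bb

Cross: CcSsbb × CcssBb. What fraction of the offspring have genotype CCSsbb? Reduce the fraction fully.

P(CCSsbb) = 1/16

CcSsbb gametes: CSb×2, Csb×2, cSb×2, csb×2
CcssBb gametes: CsB×2, Csb×2, csB×2, csb×2
CcSsbb×CcssBb grid (8·8=64): CCSsBb=4 CCSsbb=4 CCssBb=4 CCssbb=4 CcSsBb=8 CcSsbb=8 CcssBb=8 Ccssbb=8 ccSsBb=4 ccSsbb=4 ccssBb=4 ccssbb=4
CCSsbb hits 4/64; gcd=4; 4÷4/64÷4 = 1/16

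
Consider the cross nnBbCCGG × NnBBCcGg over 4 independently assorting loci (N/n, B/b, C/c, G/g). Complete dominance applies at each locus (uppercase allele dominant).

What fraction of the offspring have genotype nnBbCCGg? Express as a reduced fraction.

P(nnBbCCGg) = 1/16

nnBbCCGG gametes: nBCG×8, nbCG×8
NnBBCcGg gametes: NBCG×2, NBCg×2, NBcG×2, NBcg×2, nBCG×2, nBCg×2, nBcG×2, nBcg×2
nnBbCCGG×NnBBCcGg grid (16·16=256): NnBBCCGG=16 NnBBCCGg=16 NnBBCcGG=16 NnBBCcGg=16 NnBbCCGG=16 NnBbCCGg=16 NnBbCcGG=16 NnBbCcGg=16 nnBBCCGG=16 nnBBCCGg=16 nnBBCcGG=16 nnBBCcGg=16 nnBbCCGG=16 nnBbCCGg=16 nnBbCcGG=16 nnBbCcGg=16
nnBbCCGg hits 16/256; gcd=16; 16÷16/256÷16 = 1/16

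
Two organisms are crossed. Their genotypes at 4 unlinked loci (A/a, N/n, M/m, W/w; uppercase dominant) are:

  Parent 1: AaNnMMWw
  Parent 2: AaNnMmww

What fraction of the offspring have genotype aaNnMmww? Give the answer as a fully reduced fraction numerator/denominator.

AaNnMMWw gametes: ANMW×2, ANMw×2, AnMW×2, AnMw×2, aNMW×2, aNMw×2, anMW×2, anMw×2
AaNnMmww gametes: ANMw×2, ANmw×2, AnMw×2, Anmw×2, aNMw×2, aNmw×2, anMw×2, anmw×2
AaNnMMWw×AaNnMmww grid (16·16=256): AANNMMWw=4 AANNMMww=4 AANNMmWw=4 AANNMmww=4 AANnMMWw=8 AANnMMww=8 AANnMmWw=8 AANnMmww=8 AAnnMMWw=4 AAnnMMww=4 AAnnMmWw=4 AAnnMmww=4 AaNNMMWw=8 AaNNMMww=8 AaNNMmWw=8 AaNNMmww=8 AaNnMMWw=16 AaNnMMww=16 AaNnMmWw=16 AaNnMmww=16 AannMMWw=8 AannMMww=8 AannMmWw=8 AannMmww=8 aaNNMMWw=4 aaNNMMww=4 aaNNMmWw=4 aaNNMmww=4 aaNnMMWw=8 aaNnMMww=8 aaNnMmWw=8 aaNnMmww=8 aannMMWw=4 aannMMww=4 aannMmWw=4 aannMmww=4
aaNnMmww hits 8/256; gcd=8; 8÷8/256÷8 = 1/32

P(aaNnMmww) = 1/32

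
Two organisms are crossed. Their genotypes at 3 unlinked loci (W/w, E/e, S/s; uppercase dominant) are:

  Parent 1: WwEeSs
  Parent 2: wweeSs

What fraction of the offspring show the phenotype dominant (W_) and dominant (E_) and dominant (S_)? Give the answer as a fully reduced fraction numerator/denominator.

WwEeSs gametes: WES×1, WEs×1, WeS×1, Wes×1, wES×1, wEs×1, weS×1, wes×1
wweeSs gametes: weS×4, wes×4
WwEeSs×wweeSs grid (8·8=64): WwEeSS=4 WwEeSs=8 WwEess=4 WweeSS=4 WweeSs=8 Wweess=4 wwEeSS=4 wwEeSs=8 wwEess=4 wweeSS=4 wweeSs=8 wweess=4
W_ E_ S_ hits 12/64; gcd=4; 12÷4/64÷4 = 3/16

P(W_ E_ S_) = 3/16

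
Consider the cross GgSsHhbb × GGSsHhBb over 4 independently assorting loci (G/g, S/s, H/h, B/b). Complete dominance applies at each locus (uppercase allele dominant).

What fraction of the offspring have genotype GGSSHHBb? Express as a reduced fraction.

GgSsHhbb gametes: GSHb×2, GShb×2, GsHb×2, Gshb×2, gSHb×2, gShb×2, gsHb×2, gshb×2
GGSsHhBb gametes: GSHB×2, GSHb×2, GShB×2, GShb×2, GsHB×2, GsHb×2, GshB×2, Gshb×2
GgSsHhbb×GGSsHhBb grid (16·16=256): GGSSHHBb=4 GGSSHHbb=4 GGSSHhBb=8 GGSSHhbb=8 GGSShhBb=4 GGSShhbb=4 GGSsHHBb=8 GGSsHHbb=8 GGSsHhBb=16 GGSsHhbb=16 GGSshhBb=8 GGSshhbb=8 GGssHHBb=4 GGssHHbb=4 GGssHhBb=8 GGssHhbb=8 GGsshhBb=4 GGsshhbb=4 GgSSHHBb=4 GgSSHHbb=4 GgSSHhBb=8 GgSSHhbb=8 GgSShhBb=4 GgSShhbb=4 GgSsHHBb=8 GgSsHHbb=8 GgSsHhBb=16 GgSsHhbb=16 GgSshhBb=8 GgSshhbb=8 GgssHHBb=4 GgssHHbb=4 GgssHhBb=8 GgssHhbb=8 GgsshhBb=4 Ggsshhbb=4
GGSSHHBb hits 4/256; gcd=4; 4÷4/256÷4 = 1/64

P(GGSSHHBb) = 1/64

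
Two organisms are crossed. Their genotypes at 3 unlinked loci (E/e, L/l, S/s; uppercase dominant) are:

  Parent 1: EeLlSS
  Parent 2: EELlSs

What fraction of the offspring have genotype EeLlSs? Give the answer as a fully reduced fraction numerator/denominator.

EeLlSS gametes: ELS×2, ElS×2, eLS×2, elS×2
EELlSs gametes: ELS×2, ELs×2, ElS×2, Els×2
EeLlSS×EELlSs grid (8·8=64): EELLSS=4 EELLSs=4 EELlSS=8 EELlSs=8 EEllSS=4 EEllSs=4 EeLLSS=4 EeLLSs=4 EeLlSS=8 EeLlSs=8 EellSS=4 EellSs=4
EeLlSs hits 8/64; gcd=8; 8÷8/64÷8 = 1/8

P(EeLlSs) = 1/8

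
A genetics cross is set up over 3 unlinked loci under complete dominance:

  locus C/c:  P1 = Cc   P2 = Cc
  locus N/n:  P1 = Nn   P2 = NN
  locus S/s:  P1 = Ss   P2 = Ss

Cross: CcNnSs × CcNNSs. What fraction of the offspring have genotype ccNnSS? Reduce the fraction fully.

CcNnSs gametes: CNS×1, CNs×1, CnS×1, Cns×1, cNS×1, cNs×1, cnS×1, cns×1
CcNNSs gametes: CNS×2, CNs×2, cNS×2, cNs×2
CcNnSs×CcNNSs grid (8·8=64): CCNNSS=2 CCNNSs=4 CCNNss=2 CCNnSS=2 CCNnSs=4 CCNnss=2 CcNNSS=4 CcNNSs=8 CcNNss=4 CcNnSS=4 CcNnSs=8 CcNnss=4 ccNNSS=2 ccNNSs=4 ccNNss=2 ccNnSS=2 ccNnSs=4 ccNnss=2
ccNnSS hits 2/64; gcd=2; 2÷2/64÷2 = 1/32

P(ccNnSS) = 1/32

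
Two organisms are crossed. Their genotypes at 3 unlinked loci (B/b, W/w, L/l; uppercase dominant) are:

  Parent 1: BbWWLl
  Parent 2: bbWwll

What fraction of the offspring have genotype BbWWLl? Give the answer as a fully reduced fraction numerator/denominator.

BbWWLl gametes: BWL×2, BWl×2, bWL×2, bWl×2
bbWwll gametes: bWl×4, bwl×4
BbWWLl×bbWwll grid (8·8=64): BbWWLl=8 BbWWll=8 BbWwLl=8 BbWwll=8 bbWWLl=8 bbWWll=8 bbWwLl=8 bbWwll=8
BbWWLl hits 8/64; gcd=8; 8÷8/64÷8 = 1/8

P(BbWWLl) = 1/8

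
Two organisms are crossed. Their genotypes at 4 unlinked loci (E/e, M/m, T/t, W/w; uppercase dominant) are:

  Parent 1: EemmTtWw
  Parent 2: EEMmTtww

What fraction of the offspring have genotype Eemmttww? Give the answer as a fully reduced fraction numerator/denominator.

EemmTtWw gametes: EmTW×2, EmTw×2, EmtW×2, Emtw×2, emTW×2, emTw×2, emtW×2, emtw×2
EEMmTtww gametes: EMTw×4, EMtw×4, EmTw×4, Emtw×4
EemmTtWw×EEMmTtww grid (16·16=256): EEMmTTWw=8 EEMmTTww=8 EEMmTtWw=16 EEMmTtww=16 EEMmttWw=8 EEMmttww=8 EEmmTTWw=8 EEmmTTww=8 EEmmTtWw=16 EEmmTtww=16 EEmmttWw=8 EEmmttww=8 EeMmTTWw=8 EeMmTTww=8 EeMmTtWw=16 EeMmTtww=16 EeMmttWw=8 EeMmttww=8 EemmTTWw=8 EemmTTww=8 EemmTtWw=16 EemmTtww=16 EemmttWw=8 Eemmttww=8
Eemmttww hits 8/256; gcd=8; 8÷8/256÷8 = 1/32

P(Eemmttww) = 1/32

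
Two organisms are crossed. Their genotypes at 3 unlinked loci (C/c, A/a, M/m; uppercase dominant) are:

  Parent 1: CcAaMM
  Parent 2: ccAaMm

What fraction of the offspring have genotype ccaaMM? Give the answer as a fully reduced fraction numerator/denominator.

CcAaMM gametes: CAM×2, CaM×2, cAM×2, caM×2
ccAaMm gametes: cAM×2, cAm×2, caM×2, cam×2
CcAaMM×ccAaMm grid (8·8=64): CcAAMM=4 CcAAMm=4 CcAaMM=8 CcAaMm=8 CcaaMM=4 CcaaMm=4 ccAAMM=4 ccAAMm=4 ccAaMM=8 ccAaMm=8 ccaaMM=4 ccaaMm=4
ccaaMM hits 4/64; gcd=4; 4÷4/64÷4 = 1/16

P(ccaaMM) = 1/16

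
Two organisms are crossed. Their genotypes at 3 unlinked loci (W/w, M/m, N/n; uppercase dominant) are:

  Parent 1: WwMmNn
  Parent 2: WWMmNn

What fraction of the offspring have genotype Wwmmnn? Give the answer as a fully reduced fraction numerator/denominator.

WwMmNn gametes: WMN×1, WMn×1, WmN×1, Wmn×1, wMN×1, wMn×1, wmN×1, wmn×1
WWMmNn gametes: WMN×2, WMn×2, WmN×2, Wmn×2
WwMmNn×WWMmNn grid (8·8=64): WWMMNN=2 WWMMNn=4 WWMMnn=2 WWMmNN=4 WWMmNn=8 WWMmnn=4 WWmmNN=2 WWmmNn=4 WWmmnn=2 WwMMNN=2 WwMMNn=4 WwMMnn=2 WwMmNN=4 WwMmNn=8 WwMmnn=4 WwmmNN=2 WwmmNn=4 Wwmmnn=2
Wwmmnn hits 2/64; gcd=2; 2÷2/64÷2 = 1/32

P(Wwmmnn) = 1/32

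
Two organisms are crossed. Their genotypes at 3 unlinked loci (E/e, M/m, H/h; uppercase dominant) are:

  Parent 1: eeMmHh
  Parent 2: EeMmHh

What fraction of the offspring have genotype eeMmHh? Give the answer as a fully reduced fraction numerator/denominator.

eeMmHh gametes: eMH×2, eMh×2, emH×2, emh×2
EeMmHh gametes: EMH×1, EMh×1, EmH×1, Emh×1, eMH×1, eMh×1, emH×1, emh×1
eeMmHh×EeMmHh grid (8·8=64): EeMMHH=2 EeMMHh=4 EeMMhh=2 EeMmHH=4 EeMmHh=8 EeMmhh=4 EemmHH=2 EemmHh=4 Eemmhh=2 eeMMHH=2 eeMMHh=4 eeMMhh=2 eeMmHH=4 eeMmHh=8 eeMmhh=4 eemmHH=2 eemmHh=4 eemmhh=2
eeMmHh hits 8/64; gcd=8; 8÷8/64÷8 = 1/8

P(eeMmHh) = 1/8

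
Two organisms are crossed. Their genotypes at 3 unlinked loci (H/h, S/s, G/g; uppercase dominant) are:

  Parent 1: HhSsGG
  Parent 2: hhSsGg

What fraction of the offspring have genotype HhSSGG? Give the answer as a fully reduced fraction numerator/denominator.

P(HhSSGG) = 1/16

HhSsGG gametes: HSG×2, HsG×2, hSG×2, hsG×2
hhSsGg gametes: hSG×2, hSg×2, hsG×2, hsg×2
HhSsGG×hhSsGg grid (8·8=64): HhSSGG=4 HhSSGg=4 HhSsGG=8 HhSsGg=8 HhssGG=4 HhssGg=4 hhSSGG=4 hhSSGg=4 hhSsGG=8 hhSsGg=8 hhssGG=4 hhssGg=4
HhSSGG hits 4/64; gcd=4; 4÷4/64÷4 = 1/16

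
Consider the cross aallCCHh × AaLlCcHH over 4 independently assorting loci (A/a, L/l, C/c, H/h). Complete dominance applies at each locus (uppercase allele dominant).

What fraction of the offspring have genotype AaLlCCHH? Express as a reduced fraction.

aallCCHh gametes: alCH×8, alCh×8
AaLlCcHH gametes: ALCH×2, ALcH×2, AlCH×2, AlcH×2, aLCH×2, aLcH×2, alCH×2, alcH×2
aallCCHh×AaLlCcHH grid (16·16=256): AaLlCCHH=16 AaLlCCHh=16 AaLlCcHH=16 AaLlCcHh=16 AallCCHH=16 AallCCHh=16 AallCcHH=16 AallCcHh=16 aaLlCCHH=16 aaLlCCHh=16 aaLlCcHH=16 aaLlCcHh=16 aallCCHH=16 aallCCHh=16 aallCcHH=16 aallCcHh=16
AaLlCCHH hits 16/256; gcd=16; 16÷16/256÷16 = 1/16

P(AaLlCCHH) = 1/16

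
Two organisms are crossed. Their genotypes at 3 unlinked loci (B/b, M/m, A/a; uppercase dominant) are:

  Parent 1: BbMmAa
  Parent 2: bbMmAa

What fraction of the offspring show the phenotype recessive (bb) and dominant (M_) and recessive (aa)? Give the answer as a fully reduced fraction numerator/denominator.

P(bb M_ aa) = 3/32

BbMmAa gametes: BMA×1, BMa×1, BmA×1, Bma×1, bMA×1, bMa×1, bmA×1, bma×1
bbMmAa gametes: bMA×2, bMa×2, bmA×2, bma×2
BbMmAa×bbMmAa grid (8·8=64): BbMMAA=2 BbMMAa=4 BbMMaa=2 BbMmAA=4 BbMmAa=8 BbMmaa=4 BbmmAA=2 BbmmAa=4 Bbmmaa=2 bbMMAA=2 bbMMAa=4 bbMMaa=2 bbMmAA=4 bbMmAa=8 bbMmaa=4 bbmmAA=2 bbmmAa=4 bbmmaa=2
bb M_ aa hits 6/64; gcd=2; 6÷2/64÷2 = 3/32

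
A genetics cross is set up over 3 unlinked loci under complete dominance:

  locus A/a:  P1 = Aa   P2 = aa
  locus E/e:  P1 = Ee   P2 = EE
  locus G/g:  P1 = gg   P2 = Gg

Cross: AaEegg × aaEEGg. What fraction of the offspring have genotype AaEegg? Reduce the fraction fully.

P(AaEegg) = 1/8

AaEegg gametes: AEg×2, Aeg×2, aEg×2, aeg×2
aaEEGg gametes: aEG×4, aEg×4
AaEegg×aaEEGg grid (8·8=64): AaEEGg=8 AaEEgg=8 AaEeGg=8 AaEegg=8 aaEEGg=8 aaEEgg=8 aaEeGg=8 aaEegg=8
AaEegg hits 8/64; gcd=8; 8÷8/64÷8 = 1/8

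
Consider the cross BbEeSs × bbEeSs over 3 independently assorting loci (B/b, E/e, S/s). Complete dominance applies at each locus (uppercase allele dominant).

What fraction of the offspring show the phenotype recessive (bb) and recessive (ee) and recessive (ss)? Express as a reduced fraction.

BbEeSs gametes: BES×1, BEs×1, BeS×1, Bes×1, bES×1, bEs×1, beS×1, bes×1
bbEeSs gametes: bES×2, bEs×2, beS×2, bes×2
BbEeSs×bbEeSs grid (8·8=64): BbEESS=2 BbEESs=4 BbEEss=2 BbEeSS=4 BbEeSs=8 BbEess=4 BbeeSS=2 BbeeSs=4 Bbeess=2 bbEESS=2 bbEESs=4 bbEEss=2 bbEeSS=4 bbEeSs=8 bbEess=4 bbeeSS=2 bbeeSs=4 bbeess=2
bb ee ss hits 2/64; gcd=2; 2÷2/64÷2 = 1/32

P(bb ee ss) = 1/32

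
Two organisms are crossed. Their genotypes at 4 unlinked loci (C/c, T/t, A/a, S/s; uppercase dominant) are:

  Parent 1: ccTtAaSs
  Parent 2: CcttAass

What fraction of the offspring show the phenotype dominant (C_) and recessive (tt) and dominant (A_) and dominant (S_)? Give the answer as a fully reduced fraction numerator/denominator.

P(C_ tt A_ S_) = 3/32

ccTtAaSs gametes: cTAS×2, cTAs×2, cTaS×2, cTas×2, ctAS×2, ctAs×2, ctaS×2, ctas×2
CcttAass gametes: CtAs×4, Ctas×4, ctAs×4, ctas×4
ccTtAaSs×CcttAass grid (16·16=256): CcTtAASs=8 CcTtAAss=8 CcTtAaSs=16 CcTtAass=16 CcTtaaSs=8 CcTtaass=8 CcttAASs=8 CcttAAss=8 CcttAaSs=16 CcttAass=16 CcttaaSs=8 Ccttaass=8 ccTtAASs=8 ccTtAAss=8 ccTtAaSs=16 ccTtAass=16 ccTtaaSs=8 ccTtaass=8 ccttAASs=8 ccttAAss=8 ccttAaSs=16 ccttAass=16 ccttaaSs=8 ccttaass=8
C_ tt A_ S_ hits 24/256; gcd=8; 24÷8/256÷8 = 3/32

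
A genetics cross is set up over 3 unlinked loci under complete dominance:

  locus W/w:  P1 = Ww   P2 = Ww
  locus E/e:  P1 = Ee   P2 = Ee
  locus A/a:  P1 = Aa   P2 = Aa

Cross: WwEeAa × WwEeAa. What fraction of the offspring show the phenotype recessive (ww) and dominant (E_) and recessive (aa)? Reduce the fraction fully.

WwEeAa gametes: WEA×1, WEa×1, WeA×1, Wea×1, wEA×1, wEa×1, weA×1, wea×1
WwEeAa gametes: WEA×1, WEa×1, WeA×1, Wea×1, wEA×1, wEa×1, weA×1, wea×1
WwEeAa×WwEeAa grid (8·8=64): WWEEAA=1 WWEEAa=2 WWEEaa=1 WWEeAA=2 WWEeAa=4 WWEeaa=2 WWeeAA=1 WWeeAa=2 WWeeaa=1 WwEEAA=2 WwEEAa=4 WwEEaa=2 WwEeAA=4 WwEeAa=8 WwEeaa=4 WweeAA=2 WweeAa=4 Wweeaa=2 wwEEAA=1 wwEEAa=2 wwEEaa=1 wwEeAA=2 wwEeAa=4 wwEeaa=2 wweeAA=1 wweeAa=2 wweeaa=1
ww E_ aa hits 3/64; gcd=1; 3÷1/64÷1 = 3/64

P(ww E_ aa) = 3/64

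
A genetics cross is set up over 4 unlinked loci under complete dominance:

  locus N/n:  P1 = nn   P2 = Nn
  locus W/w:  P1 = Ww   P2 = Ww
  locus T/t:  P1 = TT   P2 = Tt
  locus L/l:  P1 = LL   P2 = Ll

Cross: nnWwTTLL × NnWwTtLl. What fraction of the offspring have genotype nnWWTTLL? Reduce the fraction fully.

nnWwTTLL gametes: nWTL×8, nwTL×8
NnWwTtLl gametes: NWTL×1, NWTl×1, NWtL×1, NWtl×1, NwTL×1, NwTl×1, NwtL×1, Nwtl×1, nWTL×1, nWTl×1, nWtL×1, nWtl×1, nwTL×1, nwTl×1, nwtL×1, nwtl×1
nnWwTTLL×NnWwTtLl grid (16·16=256): NnWWTTLL=8 NnWWTTLl=8 NnWWTtLL=8 NnWWTtLl=8 NnWwTTLL=16 NnWwTTLl=16 NnWwTtLL=16 NnWwTtLl=16 NnwwTTLL=8 NnwwTTLl=8 NnwwTtLL=8 NnwwTtLl=8 nnWWTTLL=8 nnWWTTLl=8 nnWWTtLL=8 nnWWTtLl=8 nnWwTTLL=16 nnWwTTLl=16 nnWwTtLL=16 nnWwTtLl=16 nnwwTTLL=8 nnwwTTLl=8 nnwwTtLL=8 nnwwTtLl=8
nnWWTTLL hits 8/256; gcd=8; 8÷8/256÷8 = 1/32

P(nnWWTTLL) = 1/32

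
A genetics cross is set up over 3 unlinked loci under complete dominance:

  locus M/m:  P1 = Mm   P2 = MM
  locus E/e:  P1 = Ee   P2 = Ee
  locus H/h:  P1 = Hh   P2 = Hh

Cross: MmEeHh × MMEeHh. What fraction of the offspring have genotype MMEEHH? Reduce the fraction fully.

P(MMEEHH) = 1/32

MmEeHh gametes: MEH×1, MEh×1, MeH×1, Meh×1, mEH×1, mEh×1, meH×1, meh×1
MMEeHh gametes: MEH×2, MEh×2, MeH×2, Meh×2
MmEeHh×MMEeHh grid (8·8=64): MMEEHH=2 MMEEHh=4 MMEEhh=2 MMEeHH=4 MMEeHh=8 MMEehh=4 MMeeHH=2 MMeeHh=4 MMeehh=2 MmEEHH=2 MmEEHh=4 MmEEhh=2 MmEeHH=4 MmEeHh=8 MmEehh=4 MmeeHH=2 MmeeHh=4 Mmeehh=2
MMEEHH hits 2/64; gcd=2; 2÷2/64÷2 = 1/32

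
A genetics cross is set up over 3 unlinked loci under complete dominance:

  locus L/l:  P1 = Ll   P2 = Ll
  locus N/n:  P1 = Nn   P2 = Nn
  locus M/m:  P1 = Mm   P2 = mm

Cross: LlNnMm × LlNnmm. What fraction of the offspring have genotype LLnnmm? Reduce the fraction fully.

LlNnMm gametes: LNM×1, LNm×1, LnM×1, Lnm×1, lNM×1, lNm×1, lnM×1, lnm×1
LlNnmm gametes: LNm×2, Lnm×2, lNm×2, lnm×2
LlNnMm×LlNnmm grid (8·8=64): LLNNMm=2 LLNNmm=2 LLNnMm=4 LLNnmm=4 LLnnMm=2 LLnnmm=2 LlNNMm=4 LlNNmm=4 LlNnMm=8 LlNnmm=8 LlnnMm=4 Llnnmm=4 llNNMm=2 llNNmm=2 llNnMm=4 llNnmm=4 llnnMm=2 llnnmm=2
LLnnmm hits 2/64; gcd=2; 2÷2/64÷2 = 1/32

P(LLnnmm) = 1/32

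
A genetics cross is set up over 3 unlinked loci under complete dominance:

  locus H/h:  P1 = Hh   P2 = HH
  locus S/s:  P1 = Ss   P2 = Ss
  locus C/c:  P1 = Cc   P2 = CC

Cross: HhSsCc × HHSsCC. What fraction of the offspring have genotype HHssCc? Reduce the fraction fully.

P(HHssCc) = 1/16

HhSsCc gametes: HSC×1, HSc×1, HsC×1, Hsc×1, hSC×1, hSc×1, hsC×1, hsc×1
HHSsCC gametes: HSC×4, HsC×4
HhSsCc×HHSsCC grid (8·8=64): HHSSCC=4 HHSSCc=4 HHSsCC=8 HHSsCc=8 HHssCC=4 HHssCc=4 HhSSCC=4 HhSSCc=4 HhSsCC=8 HhSsCc=8 HhssCC=4 HhssCc=4
HHssCc hits 4/64; gcd=4; 4÷4/64÷4 = 1/16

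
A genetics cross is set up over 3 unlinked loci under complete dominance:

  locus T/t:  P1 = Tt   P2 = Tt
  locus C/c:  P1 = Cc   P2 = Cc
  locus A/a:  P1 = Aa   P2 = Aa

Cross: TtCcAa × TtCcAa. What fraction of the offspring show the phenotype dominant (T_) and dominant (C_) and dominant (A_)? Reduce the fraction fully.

P(T_ C_ A_) = 27/64

TtCcAa gametes: TCA×1, TCa×1, TcA×1, Tca×1, tCA×1, tCa×1, tcA×1, tca×1
TtCcAa gametes: TCA×1, TCa×1, TcA×1, Tca×1, tCA×1, tCa×1, tcA×1, tca×1
TtCcAa×TtCcAa grid (8·8=64): TTCCAA=1 TTCCAa=2 TTCCaa=1 TTCcAA=2 TTCcAa=4 TTCcaa=2 TTccAA=1 TTccAa=2 TTccaa=1 TtCCAA=2 TtCCAa=4 TtCCaa=2 TtCcAA=4 TtCcAa=8 TtCcaa=4 TtccAA=2 TtccAa=4 Ttccaa=2 ttCCAA=1 ttCCAa=2 ttCCaa=1 ttCcAA=2 ttCcAa=4 ttCcaa=2 ttccAA=1 ttccAa=2 ttccaa=1
T_ C_ A_ hits 27/64; gcd=1; 27÷1/64÷1 = 27/64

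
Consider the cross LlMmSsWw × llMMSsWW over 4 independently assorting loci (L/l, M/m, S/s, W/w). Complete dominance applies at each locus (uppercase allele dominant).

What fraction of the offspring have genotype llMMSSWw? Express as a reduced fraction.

LlMmSsWw gametes: LMSW×1, LMSw×1, LMsW×1, LMsw×1, LmSW×1, LmSw×1, LmsW×1, Lmsw×1, lMSW×1, lMSw×1, lMsW×1, lMsw×1, lmSW×1, lmSw×1, lmsW×1, lmsw×1
llMMSsWW gametes: lMSW×8, lMsW×8
LlMmSsWw×llMMSsWW grid (16·16=256): LlMMSSWW=8 LlMMSSWw=8 LlMMSsWW=16 LlMMSsWw=16 LlMMssWW=8 LlMMssWw=8 LlMmSSWW=8 LlMmSSWw=8 LlMmSsWW=16 LlMmSsWw=16 LlMmssWW=8 LlMmssWw=8 llMMSSWW=8 llMMSSWw=8 llMMSsWW=16 llMMSsWw=16 llMMssWW=8 llMMssWw=8 llMmSSWW=8 llMmSSWw=8 llMmSsWW=16 llMmSsWw=16 llMmssWW=8 llMmssWw=8
llMMSSWw hits 8/256; gcd=8; 8÷8/256÷8 = 1/32

P(llMMSSWw) = 1/32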